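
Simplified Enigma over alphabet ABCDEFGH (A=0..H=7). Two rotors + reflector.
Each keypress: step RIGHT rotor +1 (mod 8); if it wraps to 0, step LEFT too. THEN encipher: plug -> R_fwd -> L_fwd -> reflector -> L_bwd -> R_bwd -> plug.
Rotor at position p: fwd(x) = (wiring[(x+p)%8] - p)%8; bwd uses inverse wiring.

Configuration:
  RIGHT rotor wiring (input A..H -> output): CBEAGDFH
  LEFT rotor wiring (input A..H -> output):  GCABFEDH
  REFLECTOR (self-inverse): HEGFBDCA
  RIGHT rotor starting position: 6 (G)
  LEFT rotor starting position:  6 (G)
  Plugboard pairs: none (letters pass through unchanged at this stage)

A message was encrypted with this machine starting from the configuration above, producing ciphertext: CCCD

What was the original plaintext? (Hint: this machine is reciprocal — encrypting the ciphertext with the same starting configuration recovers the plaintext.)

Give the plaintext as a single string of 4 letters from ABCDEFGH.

Answer: HGBG

Derivation:
Char 1 ('C'): step: R->7, L=6; C->plug->C->R->C->L->A->refl->H->L'->G->R'->H->plug->H
Char 2 ('C'): step: R->0, L->7 (L advanced); C->plug->C->R->E->L->C->refl->G->L'->F->R'->G->plug->G
Char 3 ('C'): step: R->1, L=7; C->plug->C->R->H->L->E->refl->B->L'->D->R'->B->plug->B
Char 4 ('D'): step: R->2, L=7; D->plug->D->R->B->L->H->refl->A->L'->A->R'->G->plug->G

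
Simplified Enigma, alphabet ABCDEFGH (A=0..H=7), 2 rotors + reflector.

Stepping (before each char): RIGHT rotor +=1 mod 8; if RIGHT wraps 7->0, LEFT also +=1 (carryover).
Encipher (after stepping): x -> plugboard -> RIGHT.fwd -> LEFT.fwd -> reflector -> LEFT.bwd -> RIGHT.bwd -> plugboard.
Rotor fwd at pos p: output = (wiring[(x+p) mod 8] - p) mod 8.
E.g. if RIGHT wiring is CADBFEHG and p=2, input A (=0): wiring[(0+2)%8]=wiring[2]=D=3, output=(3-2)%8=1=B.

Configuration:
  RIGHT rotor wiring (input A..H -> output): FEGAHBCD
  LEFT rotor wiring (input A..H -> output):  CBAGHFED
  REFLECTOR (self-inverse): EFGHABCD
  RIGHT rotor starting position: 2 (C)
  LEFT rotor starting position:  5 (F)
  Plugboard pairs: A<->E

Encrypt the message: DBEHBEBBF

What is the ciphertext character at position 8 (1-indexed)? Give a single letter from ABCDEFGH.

Char 1 ('D'): step: R->3, L=5; D->plug->D->R->H->L->C->refl->G->L'->C->R'->F->plug->F
Char 2 ('B'): step: R->4, L=5; B->plug->B->R->F->L->D->refl->H->L'->B->R'->E->plug->A
Char 3 ('E'): step: R->5, L=5; E->plug->A->R->E->L->E->refl->A->L'->A->R'->D->plug->D
Char 4 ('H'): step: R->6, L=5; H->plug->H->R->D->L->F->refl->B->L'->G->R'->D->plug->D
Char 5 ('B'): step: R->7, L=5; B->plug->B->R->G->L->B->refl->F->L'->D->R'->H->plug->H
Char 6 ('E'): step: R->0, L->6 (L advanced); E->plug->A->R->F->L->A->refl->E->L'->C->R'->G->plug->G
Char 7 ('B'): step: R->1, L=6; B->plug->B->R->F->L->A->refl->E->L'->C->R'->G->plug->G
Char 8 ('B'): step: R->2, L=6; B->plug->B->R->G->L->B->refl->F->L'->B->R'->F->plug->F

F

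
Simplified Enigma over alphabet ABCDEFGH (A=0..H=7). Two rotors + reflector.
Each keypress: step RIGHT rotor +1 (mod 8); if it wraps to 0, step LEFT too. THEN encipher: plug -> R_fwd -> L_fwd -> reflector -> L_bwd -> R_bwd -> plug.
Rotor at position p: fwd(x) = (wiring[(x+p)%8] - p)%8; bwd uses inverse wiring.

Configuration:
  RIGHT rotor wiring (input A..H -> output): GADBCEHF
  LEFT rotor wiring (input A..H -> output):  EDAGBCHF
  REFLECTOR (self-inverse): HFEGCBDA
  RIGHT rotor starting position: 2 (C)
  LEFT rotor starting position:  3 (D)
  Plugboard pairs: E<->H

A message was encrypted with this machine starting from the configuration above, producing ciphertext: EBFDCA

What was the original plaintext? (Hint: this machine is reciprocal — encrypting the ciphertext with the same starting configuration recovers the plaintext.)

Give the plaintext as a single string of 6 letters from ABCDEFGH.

Char 1 ('E'): step: R->3, L=3; E->plug->H->R->A->L->D->refl->G->L'->B->R'->C->plug->C
Char 2 ('B'): step: R->4, L=3; B->plug->B->R->A->L->D->refl->G->L'->B->R'->D->plug->D
Char 3 ('F'): step: R->5, L=3; F->plug->F->R->G->L->A->refl->H->L'->C->R'->B->plug->B
Char 4 ('D'): step: R->6, L=3; D->plug->D->R->C->L->H->refl->A->L'->G->R'->H->plug->E
Char 5 ('C'): step: R->7, L=3; C->plug->C->R->B->L->G->refl->D->L'->A->R'->H->plug->E
Char 6 ('A'): step: R->0, L->4 (L advanced); A->plug->A->R->G->L->E->refl->C->L'->H->R'->G->plug->G

Answer: CDBEEG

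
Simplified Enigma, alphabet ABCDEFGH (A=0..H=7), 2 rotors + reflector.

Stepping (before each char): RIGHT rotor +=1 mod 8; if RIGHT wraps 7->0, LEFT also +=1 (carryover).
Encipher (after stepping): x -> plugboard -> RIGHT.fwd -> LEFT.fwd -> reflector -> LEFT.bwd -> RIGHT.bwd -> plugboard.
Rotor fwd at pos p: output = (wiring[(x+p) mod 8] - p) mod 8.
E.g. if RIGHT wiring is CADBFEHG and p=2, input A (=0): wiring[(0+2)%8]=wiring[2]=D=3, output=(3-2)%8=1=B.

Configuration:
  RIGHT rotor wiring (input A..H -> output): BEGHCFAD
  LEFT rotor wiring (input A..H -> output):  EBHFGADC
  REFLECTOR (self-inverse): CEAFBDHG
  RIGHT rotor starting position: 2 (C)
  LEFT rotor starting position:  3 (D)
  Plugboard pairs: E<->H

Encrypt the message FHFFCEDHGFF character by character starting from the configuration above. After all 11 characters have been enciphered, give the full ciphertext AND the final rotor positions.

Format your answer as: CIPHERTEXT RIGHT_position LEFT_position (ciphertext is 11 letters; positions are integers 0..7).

Char 1 ('F'): step: R->3, L=3; F->plug->F->R->G->L->G->refl->H->L'->E->R'->A->plug->A
Char 2 ('H'): step: R->4, L=3; H->plug->E->R->F->L->B->refl->E->L'->H->R'->D->plug->D
Char 3 ('F'): step: R->5, L=3; F->plug->F->R->B->L->D->refl->F->L'->C->R'->G->plug->G
Char 4 ('F'): step: R->6, L=3; F->plug->F->R->B->L->D->refl->F->L'->C->R'->A->plug->A
Char 5 ('C'): step: R->7, L=3; C->plug->C->R->F->L->B->refl->E->L'->H->R'->D->plug->D
Char 6 ('E'): step: R->0, L->4 (L advanced); E->plug->H->R->D->L->G->refl->H->L'->C->R'->E->plug->H
Char 7 ('D'): step: R->1, L=4; D->plug->D->R->B->L->E->refl->B->L'->H->R'->F->plug->F
Char 8 ('H'): step: R->2, L=4; H->plug->E->R->G->L->D->refl->F->L'->F->R'->B->plug->B
Char 9 ('G'): step: R->3, L=4; G->plug->G->R->B->L->E->refl->B->L'->H->R'->B->plug->B
Char 10 ('F'): step: R->4, L=4; F->plug->F->R->A->L->C->refl->A->L'->E->R'->C->plug->C
Char 11 ('F'): step: R->5, L=4; F->plug->F->R->B->L->E->refl->B->L'->H->R'->E->plug->H
Final: ciphertext=ADGADHFBBCH, RIGHT=5, LEFT=4

Answer: ADGADHFBBCH 5 4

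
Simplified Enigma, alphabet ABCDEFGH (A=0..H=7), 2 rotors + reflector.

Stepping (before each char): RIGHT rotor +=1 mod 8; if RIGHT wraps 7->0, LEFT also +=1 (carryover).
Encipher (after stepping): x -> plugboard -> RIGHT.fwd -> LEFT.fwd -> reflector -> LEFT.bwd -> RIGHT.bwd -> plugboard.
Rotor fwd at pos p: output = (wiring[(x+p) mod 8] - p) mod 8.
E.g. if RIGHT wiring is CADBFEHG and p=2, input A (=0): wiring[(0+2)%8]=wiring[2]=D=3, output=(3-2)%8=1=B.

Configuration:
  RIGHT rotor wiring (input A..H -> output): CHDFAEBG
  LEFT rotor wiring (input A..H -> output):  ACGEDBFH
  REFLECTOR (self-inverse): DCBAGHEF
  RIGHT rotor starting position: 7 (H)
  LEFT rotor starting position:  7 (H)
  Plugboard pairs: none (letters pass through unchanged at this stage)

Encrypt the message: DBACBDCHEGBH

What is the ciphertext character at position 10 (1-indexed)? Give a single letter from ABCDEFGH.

Char 1 ('D'): step: R->0, L->0 (L advanced); D->plug->D->R->F->L->B->refl->C->L'->B->R'->G->plug->G
Char 2 ('B'): step: R->1, L=0; B->plug->B->R->C->L->G->refl->E->L'->D->R'->E->plug->E
Char 3 ('A'): step: R->2, L=0; A->plug->A->R->B->L->C->refl->B->L'->F->R'->H->plug->H
Char 4 ('C'): step: R->3, L=0; C->plug->C->R->B->L->C->refl->B->L'->F->R'->B->plug->B
Char 5 ('B'): step: R->4, L=0; B->plug->B->R->A->L->A->refl->D->L'->E->R'->A->plug->A
Char 6 ('D'): step: R->5, L=0; D->plug->D->R->F->L->B->refl->C->L'->B->R'->C->plug->C
Char 7 ('C'): step: R->6, L=0; C->plug->C->R->E->L->D->refl->A->L'->A->R'->B->plug->B
Char 8 ('H'): step: R->7, L=0; H->plug->H->R->C->L->G->refl->E->L'->D->R'->B->plug->B
Char 9 ('E'): step: R->0, L->1 (L advanced); E->plug->E->R->A->L->B->refl->C->L'->D->R'->C->plug->C
Char 10 ('G'): step: R->1, L=1; G->plug->G->R->F->L->E->refl->G->L'->G->R'->A->plug->A

A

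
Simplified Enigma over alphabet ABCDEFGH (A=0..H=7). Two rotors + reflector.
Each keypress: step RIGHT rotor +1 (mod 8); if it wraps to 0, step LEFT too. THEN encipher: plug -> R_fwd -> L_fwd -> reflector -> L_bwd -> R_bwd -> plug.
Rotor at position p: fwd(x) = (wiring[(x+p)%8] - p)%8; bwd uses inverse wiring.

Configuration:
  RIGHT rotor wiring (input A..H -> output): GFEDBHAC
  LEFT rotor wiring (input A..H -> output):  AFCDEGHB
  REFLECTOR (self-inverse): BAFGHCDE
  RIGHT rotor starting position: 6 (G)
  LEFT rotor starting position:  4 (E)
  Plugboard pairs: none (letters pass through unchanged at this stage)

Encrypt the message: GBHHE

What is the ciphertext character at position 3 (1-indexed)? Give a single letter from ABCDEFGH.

Char 1 ('G'): step: R->7, L=4; G->plug->G->R->A->L->A->refl->B->L'->F->R'->D->plug->D
Char 2 ('B'): step: R->0, L->5 (L advanced); B->plug->B->R->F->L->F->refl->C->L'->B->R'->E->plug->E
Char 3 ('H'): step: R->1, L=5; H->plug->H->R->F->L->F->refl->C->L'->B->R'->G->plug->G

G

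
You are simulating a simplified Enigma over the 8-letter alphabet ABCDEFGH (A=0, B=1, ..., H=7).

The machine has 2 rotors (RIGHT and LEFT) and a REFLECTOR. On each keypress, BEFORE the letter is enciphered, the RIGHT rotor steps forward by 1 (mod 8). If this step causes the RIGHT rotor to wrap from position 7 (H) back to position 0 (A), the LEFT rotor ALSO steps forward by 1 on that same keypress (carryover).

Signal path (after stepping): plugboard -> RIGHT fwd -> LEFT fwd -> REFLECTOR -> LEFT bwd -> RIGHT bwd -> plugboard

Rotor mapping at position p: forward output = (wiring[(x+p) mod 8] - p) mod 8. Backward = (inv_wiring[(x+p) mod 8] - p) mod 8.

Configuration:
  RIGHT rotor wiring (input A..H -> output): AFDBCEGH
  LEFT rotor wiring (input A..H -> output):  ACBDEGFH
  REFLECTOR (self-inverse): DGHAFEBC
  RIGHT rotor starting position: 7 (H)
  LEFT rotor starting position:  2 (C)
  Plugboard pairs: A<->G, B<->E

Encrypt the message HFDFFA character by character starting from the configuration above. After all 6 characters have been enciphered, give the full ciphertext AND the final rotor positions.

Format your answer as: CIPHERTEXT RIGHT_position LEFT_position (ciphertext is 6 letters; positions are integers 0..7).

Char 1 ('H'): step: R->0, L->3 (L advanced); H->plug->H->R->H->L->G->refl->B->L'->B->R'->D->plug->D
Char 2 ('F'): step: R->1, L=3; F->plug->F->R->F->L->F->refl->E->L'->E->R'->A->plug->G
Char 3 ('D'): step: R->2, L=3; D->plug->D->R->C->L->D->refl->A->L'->A->R'->C->plug->C
Char 4 ('F'): step: R->3, L=3; F->plug->F->R->F->L->F->refl->E->L'->E->R'->E->plug->B
Char 5 ('F'): step: R->4, L=3; F->plug->F->R->B->L->B->refl->G->L'->H->R'->G->plug->A
Char 6 ('A'): step: R->5, L=3; A->plug->G->R->E->L->E->refl->F->L'->F->R'->H->plug->H
Final: ciphertext=DGCBAH, RIGHT=5, LEFT=3

Answer: DGCBAH 5 3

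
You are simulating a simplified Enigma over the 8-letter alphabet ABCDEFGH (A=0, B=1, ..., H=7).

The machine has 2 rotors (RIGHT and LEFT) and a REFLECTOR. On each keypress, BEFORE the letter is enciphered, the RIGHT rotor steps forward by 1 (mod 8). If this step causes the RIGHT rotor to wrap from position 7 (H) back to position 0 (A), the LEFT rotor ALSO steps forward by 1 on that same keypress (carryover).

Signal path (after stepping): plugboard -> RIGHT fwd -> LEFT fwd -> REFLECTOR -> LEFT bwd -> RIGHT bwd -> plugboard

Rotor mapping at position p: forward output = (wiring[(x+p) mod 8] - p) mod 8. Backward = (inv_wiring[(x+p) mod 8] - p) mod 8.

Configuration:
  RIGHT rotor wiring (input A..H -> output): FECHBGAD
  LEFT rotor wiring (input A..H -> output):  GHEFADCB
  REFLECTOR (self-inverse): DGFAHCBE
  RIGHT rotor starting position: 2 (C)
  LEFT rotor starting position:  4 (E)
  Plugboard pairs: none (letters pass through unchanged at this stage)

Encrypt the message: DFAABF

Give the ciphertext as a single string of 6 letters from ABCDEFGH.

Char 1 ('D'): step: R->3, L=4; D->plug->D->R->F->L->D->refl->A->L'->G->R'->B->plug->B
Char 2 ('F'): step: R->4, L=4; F->plug->F->R->A->L->E->refl->H->L'->B->R'->E->plug->E
Char 3 ('A'): step: R->5, L=4; A->plug->A->R->B->L->H->refl->E->L'->A->R'->D->plug->D
Char 4 ('A'): step: R->6, L=4; A->plug->A->R->C->L->G->refl->B->L'->H->R'->C->plug->C
Char 5 ('B'): step: R->7, L=4; B->plug->B->R->G->L->A->refl->D->L'->F->R'->C->plug->C
Char 6 ('F'): step: R->0, L->5 (L advanced); F->plug->F->R->G->L->A->refl->D->L'->H->R'->D->plug->D

Answer: BEDCCD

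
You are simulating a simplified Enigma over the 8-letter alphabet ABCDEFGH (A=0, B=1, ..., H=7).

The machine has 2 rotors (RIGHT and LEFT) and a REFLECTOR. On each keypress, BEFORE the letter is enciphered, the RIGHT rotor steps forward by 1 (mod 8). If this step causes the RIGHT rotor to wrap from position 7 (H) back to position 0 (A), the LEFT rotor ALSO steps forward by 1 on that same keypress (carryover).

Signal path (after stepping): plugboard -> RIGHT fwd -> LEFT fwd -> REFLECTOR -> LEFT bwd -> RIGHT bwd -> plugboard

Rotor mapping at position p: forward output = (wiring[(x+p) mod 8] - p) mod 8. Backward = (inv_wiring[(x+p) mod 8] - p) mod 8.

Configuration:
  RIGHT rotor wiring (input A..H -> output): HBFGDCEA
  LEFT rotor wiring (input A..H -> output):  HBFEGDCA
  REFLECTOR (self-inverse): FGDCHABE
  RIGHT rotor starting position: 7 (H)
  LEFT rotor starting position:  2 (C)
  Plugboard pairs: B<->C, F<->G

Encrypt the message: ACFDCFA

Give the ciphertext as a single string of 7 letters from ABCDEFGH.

Char 1 ('A'): step: R->0, L->3 (L advanced); A->plug->A->R->H->L->C->refl->D->L'->B->R'->B->plug->C
Char 2 ('C'): step: R->1, L=3; C->plug->B->R->E->L->F->refl->A->L'->C->R'->D->plug->D
Char 3 ('F'): step: R->2, L=3; F->plug->G->R->F->L->E->refl->H->L'->D->R'->A->plug->A
Char 4 ('D'): step: R->3, L=3; D->plug->D->R->B->L->D->refl->C->L'->H->R'->C->plug->B
Char 5 ('C'): step: R->4, L=3; C->plug->B->R->G->L->G->refl->B->L'->A->R'->C->plug->B
Char 6 ('F'): step: R->5, L=3; F->plug->G->R->B->L->D->refl->C->L'->H->R'->B->plug->C
Char 7 ('A'): step: R->6, L=3; A->plug->A->R->G->L->G->refl->B->L'->A->R'->F->plug->G

Answer: CDABBCG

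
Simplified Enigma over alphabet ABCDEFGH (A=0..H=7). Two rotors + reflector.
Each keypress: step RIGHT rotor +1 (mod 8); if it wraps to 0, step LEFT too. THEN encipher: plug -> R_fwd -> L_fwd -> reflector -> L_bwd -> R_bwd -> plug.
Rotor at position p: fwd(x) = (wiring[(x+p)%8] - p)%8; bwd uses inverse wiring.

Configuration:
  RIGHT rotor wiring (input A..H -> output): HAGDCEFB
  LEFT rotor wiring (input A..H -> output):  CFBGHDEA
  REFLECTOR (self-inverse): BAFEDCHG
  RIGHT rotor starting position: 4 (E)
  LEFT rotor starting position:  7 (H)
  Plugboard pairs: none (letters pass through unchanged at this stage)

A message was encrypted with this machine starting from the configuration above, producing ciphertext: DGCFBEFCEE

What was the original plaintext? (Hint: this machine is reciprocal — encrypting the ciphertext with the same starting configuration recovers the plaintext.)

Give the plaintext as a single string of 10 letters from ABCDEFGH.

Answer: CDHDHAHBCC

Derivation:
Char 1 ('D'): step: R->5, L=7; D->plug->D->R->C->L->G->refl->H->L'->E->R'->C->plug->C
Char 2 ('G'): step: R->6, L=7; G->plug->G->R->E->L->H->refl->G->L'->C->R'->D->plug->D
Char 3 ('C'): step: R->7, L=7; C->plug->C->R->B->L->D->refl->E->L'->G->R'->H->plug->H
Char 4 ('F'): step: R->0, L->0 (L advanced); F->plug->F->R->E->L->H->refl->G->L'->D->R'->D->plug->D
Char 5 ('B'): step: R->1, L=0; B->plug->B->R->F->L->D->refl->E->L'->G->R'->H->plug->H
Char 6 ('E'): step: R->2, L=0; E->plug->E->R->D->L->G->refl->H->L'->E->R'->A->plug->A
Char 7 ('F'): step: R->3, L=0; F->plug->F->R->E->L->H->refl->G->L'->D->R'->H->plug->H
Char 8 ('C'): step: R->4, L=0; C->plug->C->R->B->L->F->refl->C->L'->A->R'->B->plug->B
Char 9 ('E'): step: R->5, L=0; E->plug->E->R->D->L->G->refl->H->L'->E->R'->C->plug->C
Char 10 ('E'): step: R->6, L=0; E->plug->E->R->A->L->C->refl->F->L'->B->R'->C->plug->C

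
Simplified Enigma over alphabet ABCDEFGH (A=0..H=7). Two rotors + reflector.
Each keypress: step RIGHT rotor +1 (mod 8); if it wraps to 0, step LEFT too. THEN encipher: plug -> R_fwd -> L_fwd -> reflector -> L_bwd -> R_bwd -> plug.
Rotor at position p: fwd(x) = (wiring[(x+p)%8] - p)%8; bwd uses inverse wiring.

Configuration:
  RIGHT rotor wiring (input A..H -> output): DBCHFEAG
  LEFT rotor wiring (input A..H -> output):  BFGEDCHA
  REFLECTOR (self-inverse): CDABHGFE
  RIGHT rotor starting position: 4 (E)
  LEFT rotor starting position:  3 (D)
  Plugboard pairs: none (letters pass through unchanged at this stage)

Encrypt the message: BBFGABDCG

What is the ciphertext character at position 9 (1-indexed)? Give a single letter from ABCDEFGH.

Char 1 ('B'): step: R->5, L=3; B->plug->B->R->D->L->E->refl->H->L'->C->R'->G->plug->G
Char 2 ('B'): step: R->6, L=3; B->plug->B->R->A->L->B->refl->D->L'->H->R'->G->plug->G
Char 3 ('F'): step: R->7, L=3; F->plug->F->R->G->L->C->refl->A->L'->B->R'->H->plug->H
Char 4 ('G'): step: R->0, L->4 (L advanced); G->plug->G->R->A->L->H->refl->E->L'->D->R'->A->plug->A
Char 5 ('A'): step: R->1, L=4; A->plug->A->R->A->L->H->refl->E->L'->D->R'->E->plug->E
Char 6 ('B'): step: R->2, L=4; B->plug->B->R->F->L->B->refl->D->L'->C->R'->D->plug->D
Char 7 ('D'): step: R->3, L=4; D->plug->D->R->F->L->B->refl->D->L'->C->R'->B->plug->B
Char 8 ('C'): step: R->4, L=4; C->plug->C->R->E->L->F->refl->G->L'->B->R'->A->plug->A
Char 9 ('G'): step: R->5, L=4; G->plug->G->R->C->L->D->refl->B->L'->F->R'->F->plug->F

F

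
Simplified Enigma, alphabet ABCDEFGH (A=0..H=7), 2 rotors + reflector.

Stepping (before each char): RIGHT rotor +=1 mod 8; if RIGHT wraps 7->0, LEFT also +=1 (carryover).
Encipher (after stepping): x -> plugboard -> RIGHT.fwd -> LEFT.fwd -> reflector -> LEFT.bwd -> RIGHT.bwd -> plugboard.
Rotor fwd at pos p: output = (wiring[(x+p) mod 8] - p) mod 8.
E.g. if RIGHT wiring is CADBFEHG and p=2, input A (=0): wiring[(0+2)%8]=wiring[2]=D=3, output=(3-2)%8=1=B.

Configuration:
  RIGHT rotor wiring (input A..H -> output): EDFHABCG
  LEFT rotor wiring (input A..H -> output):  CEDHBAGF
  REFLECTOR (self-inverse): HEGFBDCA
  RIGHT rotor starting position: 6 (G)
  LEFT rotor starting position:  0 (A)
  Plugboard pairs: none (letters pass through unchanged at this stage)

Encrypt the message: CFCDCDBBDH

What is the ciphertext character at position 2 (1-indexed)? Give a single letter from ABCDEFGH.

Char 1 ('C'): step: R->7, L=0; C->plug->C->R->E->L->B->refl->E->L'->B->R'->F->plug->F
Char 2 ('F'): step: R->0, L->1 (L advanced); F->plug->F->R->B->L->C->refl->G->L'->C->R'->G->plug->G

G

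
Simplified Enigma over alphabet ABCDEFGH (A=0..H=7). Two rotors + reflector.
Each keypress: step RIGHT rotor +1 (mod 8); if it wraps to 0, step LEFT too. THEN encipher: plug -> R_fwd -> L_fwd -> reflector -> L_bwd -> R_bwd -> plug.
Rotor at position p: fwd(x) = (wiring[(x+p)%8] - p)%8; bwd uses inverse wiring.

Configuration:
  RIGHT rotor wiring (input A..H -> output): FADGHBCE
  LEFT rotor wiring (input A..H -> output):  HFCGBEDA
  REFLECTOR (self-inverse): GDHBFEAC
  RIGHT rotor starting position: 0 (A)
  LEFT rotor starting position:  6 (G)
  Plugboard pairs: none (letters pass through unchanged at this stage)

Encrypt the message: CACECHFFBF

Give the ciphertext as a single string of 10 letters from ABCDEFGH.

Answer: AGFABGDGFA

Derivation:
Char 1 ('C'): step: R->1, L=6; C->plug->C->R->F->L->A->refl->G->L'->H->R'->A->plug->A
Char 2 ('A'): step: R->2, L=6; A->plug->A->R->B->L->C->refl->H->L'->D->R'->G->plug->G
Char 3 ('C'): step: R->3, L=6; C->plug->C->R->G->L->D->refl->B->L'->C->R'->F->plug->F
Char 4 ('E'): step: R->4, L=6; E->plug->E->R->B->L->C->refl->H->L'->D->R'->A->plug->A
Char 5 ('C'): step: R->5, L=6; C->plug->C->R->H->L->G->refl->A->L'->F->R'->B->plug->B
Char 6 ('H'): step: R->6, L=6; H->plug->H->R->D->L->H->refl->C->L'->B->R'->G->plug->G
Char 7 ('F'): step: R->7, L=6; F->plug->F->R->A->L->F->refl->E->L'->E->R'->D->plug->D
Char 8 ('F'): step: R->0, L->7 (L advanced); F->plug->F->R->B->L->A->refl->G->L'->C->R'->G->plug->G
Char 9 ('B'): step: R->1, L=7; B->plug->B->R->C->L->G->refl->A->L'->B->R'->F->plug->F
Char 10 ('F'): step: R->2, L=7; F->plug->F->R->C->L->G->refl->A->L'->B->R'->A->plug->A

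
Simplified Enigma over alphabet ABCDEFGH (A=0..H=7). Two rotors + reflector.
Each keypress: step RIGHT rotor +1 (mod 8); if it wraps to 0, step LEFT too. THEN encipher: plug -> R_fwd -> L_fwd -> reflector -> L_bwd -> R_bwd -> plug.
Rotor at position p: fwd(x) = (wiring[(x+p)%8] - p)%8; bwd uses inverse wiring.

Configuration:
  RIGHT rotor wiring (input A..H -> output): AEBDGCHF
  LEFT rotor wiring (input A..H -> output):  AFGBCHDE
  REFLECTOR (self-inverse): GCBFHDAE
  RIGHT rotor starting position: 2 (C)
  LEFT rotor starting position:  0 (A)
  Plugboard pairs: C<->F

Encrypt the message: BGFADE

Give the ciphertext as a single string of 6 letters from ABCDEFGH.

Char 1 ('B'): step: R->3, L=0; B->plug->B->R->D->L->B->refl->C->L'->E->R'->D->plug->D
Char 2 ('G'): step: R->4, L=0; G->plug->G->R->F->L->H->refl->E->L'->H->R'->H->plug->H
Char 3 ('F'): step: R->5, L=0; F->plug->C->R->A->L->A->refl->G->L'->C->R'->B->plug->B
Char 4 ('A'): step: R->6, L=0; A->plug->A->R->B->L->F->refl->D->L'->G->R'->D->plug->D
Char 5 ('D'): step: R->7, L=0; D->plug->D->R->C->L->G->refl->A->L'->A->R'->H->plug->H
Char 6 ('E'): step: R->0, L->1 (L advanced); E->plug->E->R->G->L->D->refl->F->L'->B->R'->C->plug->F

Answer: DHBDHF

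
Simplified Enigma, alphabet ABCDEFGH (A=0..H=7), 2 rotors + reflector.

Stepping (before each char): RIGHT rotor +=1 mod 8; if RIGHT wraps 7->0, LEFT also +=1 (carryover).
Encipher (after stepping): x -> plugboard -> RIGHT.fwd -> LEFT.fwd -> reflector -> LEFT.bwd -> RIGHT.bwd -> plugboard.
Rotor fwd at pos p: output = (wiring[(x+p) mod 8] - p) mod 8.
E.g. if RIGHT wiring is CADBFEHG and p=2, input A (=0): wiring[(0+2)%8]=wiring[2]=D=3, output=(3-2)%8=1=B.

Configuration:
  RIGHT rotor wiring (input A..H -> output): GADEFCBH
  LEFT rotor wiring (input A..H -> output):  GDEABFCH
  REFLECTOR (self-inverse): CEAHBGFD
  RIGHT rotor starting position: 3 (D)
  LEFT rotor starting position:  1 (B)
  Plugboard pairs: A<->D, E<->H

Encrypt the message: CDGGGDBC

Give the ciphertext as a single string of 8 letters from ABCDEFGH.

Char 1 ('C'): step: R->4, L=1; C->plug->C->R->F->L->B->refl->E->L'->E->R'->F->plug->F
Char 2 ('D'): step: R->5, L=1; D->plug->A->R->F->L->B->refl->E->L'->E->R'->B->plug->B
Char 3 ('G'): step: R->6, L=1; G->plug->G->R->H->L->F->refl->G->L'->G->R'->F->plug->F
Char 4 ('G'): step: R->7, L=1; G->plug->G->R->D->L->A->refl->C->L'->A->R'->A->plug->D
Char 5 ('G'): step: R->0, L->2 (L advanced); G->plug->G->R->B->L->G->refl->F->L'->F->R'->E->plug->H
Char 6 ('D'): step: R->1, L=2; D->plug->A->R->H->L->B->refl->E->L'->G->R'->G->plug->G
Char 7 ('B'): step: R->2, L=2; B->plug->B->R->C->L->H->refl->D->L'->D->R'->C->plug->C
Char 8 ('C'): step: R->3, L=2; C->plug->C->R->H->L->B->refl->E->L'->G->R'->D->plug->A

Answer: FBFDHGCA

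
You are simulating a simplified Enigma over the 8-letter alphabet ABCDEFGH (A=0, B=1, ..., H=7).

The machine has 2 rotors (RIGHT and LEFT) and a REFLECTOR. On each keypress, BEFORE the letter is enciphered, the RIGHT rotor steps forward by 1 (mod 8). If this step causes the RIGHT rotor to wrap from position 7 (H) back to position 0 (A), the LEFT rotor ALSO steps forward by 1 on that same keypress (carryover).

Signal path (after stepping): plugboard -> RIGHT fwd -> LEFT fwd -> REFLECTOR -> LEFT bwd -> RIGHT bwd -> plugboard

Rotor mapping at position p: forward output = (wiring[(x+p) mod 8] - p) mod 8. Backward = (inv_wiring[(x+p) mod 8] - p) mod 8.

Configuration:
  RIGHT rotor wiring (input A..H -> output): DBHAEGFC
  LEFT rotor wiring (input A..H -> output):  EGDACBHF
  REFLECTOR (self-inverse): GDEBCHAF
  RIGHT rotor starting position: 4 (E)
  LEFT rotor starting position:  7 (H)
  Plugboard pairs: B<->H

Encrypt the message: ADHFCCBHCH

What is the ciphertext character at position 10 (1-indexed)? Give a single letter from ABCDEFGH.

Char 1 ('A'): step: R->5, L=7; A->plug->A->R->B->L->F->refl->H->L'->C->R'->F->plug->F
Char 2 ('D'): step: R->6, L=7; D->plug->D->R->D->L->E->refl->C->L'->G->R'->G->plug->G
Char 3 ('H'): step: R->7, L=7; H->plug->B->R->E->L->B->refl->D->L'->F->R'->F->plug->F
Char 4 ('F'): step: R->0, L->0 (L advanced); F->plug->F->R->G->L->H->refl->F->L'->H->R'->C->plug->C
Char 5 ('C'): step: R->1, L=0; C->plug->C->R->H->L->F->refl->H->L'->G->R'->B->plug->H
Char 6 ('C'): step: R->2, L=0; C->plug->C->R->C->L->D->refl->B->L'->F->R'->A->plug->A
Char 7 ('B'): step: R->3, L=0; B->plug->H->R->E->L->C->refl->E->L'->A->R'->F->plug->F
Char 8 ('H'): step: R->4, L=0; H->plug->B->R->C->L->D->refl->B->L'->F->R'->F->plug->F
Char 9 ('C'): step: R->5, L=0; C->plug->C->R->F->L->B->refl->D->L'->C->R'->F->plug->F
Char 10 ('H'): step: R->6, L=0; H->plug->B->R->E->L->C->refl->E->L'->A->R'->H->plug->B

B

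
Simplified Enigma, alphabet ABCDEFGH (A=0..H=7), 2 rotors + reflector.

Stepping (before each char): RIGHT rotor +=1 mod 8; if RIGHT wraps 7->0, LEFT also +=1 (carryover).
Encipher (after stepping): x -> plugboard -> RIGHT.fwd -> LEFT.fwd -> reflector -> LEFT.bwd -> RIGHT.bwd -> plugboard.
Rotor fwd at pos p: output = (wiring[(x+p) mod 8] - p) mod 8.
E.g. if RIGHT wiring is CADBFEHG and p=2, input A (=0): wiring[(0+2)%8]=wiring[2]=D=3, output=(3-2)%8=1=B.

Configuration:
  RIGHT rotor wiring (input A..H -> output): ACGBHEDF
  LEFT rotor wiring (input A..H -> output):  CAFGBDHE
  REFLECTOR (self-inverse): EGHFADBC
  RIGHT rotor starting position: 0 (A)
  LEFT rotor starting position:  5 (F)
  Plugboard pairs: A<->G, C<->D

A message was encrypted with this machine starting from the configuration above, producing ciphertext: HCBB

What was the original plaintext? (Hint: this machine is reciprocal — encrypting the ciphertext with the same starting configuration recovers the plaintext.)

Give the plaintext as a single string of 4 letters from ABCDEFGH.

Answer: BEHF

Derivation:
Char 1 ('H'): step: R->1, L=5; H->plug->H->R->H->L->E->refl->A->L'->F->R'->B->plug->B
Char 2 ('C'): step: R->2, L=5; C->plug->D->R->C->L->H->refl->C->L'->B->R'->E->plug->E
Char 3 ('B'): step: R->3, L=5; B->plug->B->R->E->L->D->refl->F->L'->D->R'->H->plug->H
Char 4 ('B'): step: R->4, L=5; B->plug->B->R->A->L->G->refl->B->L'->G->R'->F->plug->F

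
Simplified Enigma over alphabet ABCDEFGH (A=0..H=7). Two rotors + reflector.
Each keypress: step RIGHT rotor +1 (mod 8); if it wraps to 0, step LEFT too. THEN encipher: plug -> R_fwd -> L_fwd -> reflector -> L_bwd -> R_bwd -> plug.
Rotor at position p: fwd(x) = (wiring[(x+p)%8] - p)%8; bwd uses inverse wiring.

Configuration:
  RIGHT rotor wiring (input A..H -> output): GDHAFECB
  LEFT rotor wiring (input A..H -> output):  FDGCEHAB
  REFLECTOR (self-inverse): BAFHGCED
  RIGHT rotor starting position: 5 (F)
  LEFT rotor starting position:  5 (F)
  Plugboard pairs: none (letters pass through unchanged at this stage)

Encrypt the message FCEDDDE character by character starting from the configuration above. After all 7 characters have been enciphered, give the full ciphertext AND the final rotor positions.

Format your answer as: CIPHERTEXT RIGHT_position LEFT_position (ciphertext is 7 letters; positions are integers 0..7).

Answer: AAACHHA 4 6

Derivation:
Char 1 ('F'): step: R->6, L=5; F->plug->F->R->C->L->E->refl->G->L'->E->R'->A->plug->A
Char 2 ('C'): step: R->7, L=5; C->plug->C->R->E->L->G->refl->E->L'->C->R'->A->plug->A
Char 3 ('E'): step: R->0, L->6 (L advanced); E->plug->E->R->F->L->E->refl->G->L'->G->R'->A->plug->A
Char 4 ('D'): step: R->1, L=6; D->plug->D->R->E->L->A->refl->B->L'->H->R'->C->plug->C
Char 5 ('D'): step: R->2, L=6; D->plug->D->R->C->L->H->refl->D->L'->B->R'->H->plug->H
Char 6 ('D'): step: R->3, L=6; D->plug->D->R->H->L->B->refl->A->L'->E->R'->H->plug->H
Char 7 ('E'): step: R->4, L=6; E->plug->E->R->C->L->H->refl->D->L'->B->R'->A->plug->A
Final: ciphertext=AAACHHA, RIGHT=4, LEFT=6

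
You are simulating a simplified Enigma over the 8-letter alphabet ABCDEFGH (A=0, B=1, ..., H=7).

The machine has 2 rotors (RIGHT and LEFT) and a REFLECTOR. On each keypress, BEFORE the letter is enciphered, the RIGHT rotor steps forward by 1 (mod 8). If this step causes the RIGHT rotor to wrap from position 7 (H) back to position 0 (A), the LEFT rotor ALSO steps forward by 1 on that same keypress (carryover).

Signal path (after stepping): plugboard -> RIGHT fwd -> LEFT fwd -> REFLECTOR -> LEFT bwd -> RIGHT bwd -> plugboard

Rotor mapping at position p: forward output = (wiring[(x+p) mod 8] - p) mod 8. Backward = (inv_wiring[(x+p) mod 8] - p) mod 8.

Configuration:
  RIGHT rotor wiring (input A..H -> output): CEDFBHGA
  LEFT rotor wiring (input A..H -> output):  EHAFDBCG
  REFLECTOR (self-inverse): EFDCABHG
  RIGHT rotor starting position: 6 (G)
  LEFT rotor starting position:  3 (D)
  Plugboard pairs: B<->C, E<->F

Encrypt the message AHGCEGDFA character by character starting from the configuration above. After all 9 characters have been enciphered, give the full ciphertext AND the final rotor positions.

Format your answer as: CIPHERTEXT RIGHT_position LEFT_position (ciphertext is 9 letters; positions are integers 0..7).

Answer: FAHDGHBGH 7 4

Derivation:
Char 1 ('A'): step: R->7, L=3; A->plug->A->R->B->L->A->refl->E->L'->G->R'->E->plug->F
Char 2 ('H'): step: R->0, L->4 (L advanced); H->plug->H->R->A->L->H->refl->G->L'->C->R'->A->plug->A
Char 3 ('G'): step: R->1, L=4; G->plug->G->R->H->L->B->refl->F->L'->B->R'->H->plug->H
Char 4 ('C'): step: R->2, L=4; C->plug->B->R->D->L->C->refl->D->L'->F->R'->D->plug->D
Char 5 ('E'): step: R->3, L=4; E->plug->F->R->H->L->B->refl->F->L'->B->R'->G->plug->G
Char 6 ('G'): step: R->4, L=4; G->plug->G->R->H->L->B->refl->F->L'->B->R'->H->plug->H
Char 7 ('D'): step: R->5, L=4; D->plug->D->R->F->L->D->refl->C->L'->D->R'->C->plug->B
Char 8 ('F'): step: R->6, L=4; F->plug->E->R->F->L->D->refl->C->L'->D->R'->G->plug->G
Char 9 ('A'): step: R->7, L=4; A->plug->A->R->B->L->F->refl->B->L'->H->R'->H->plug->H
Final: ciphertext=FAHDGHBGH, RIGHT=7, LEFT=4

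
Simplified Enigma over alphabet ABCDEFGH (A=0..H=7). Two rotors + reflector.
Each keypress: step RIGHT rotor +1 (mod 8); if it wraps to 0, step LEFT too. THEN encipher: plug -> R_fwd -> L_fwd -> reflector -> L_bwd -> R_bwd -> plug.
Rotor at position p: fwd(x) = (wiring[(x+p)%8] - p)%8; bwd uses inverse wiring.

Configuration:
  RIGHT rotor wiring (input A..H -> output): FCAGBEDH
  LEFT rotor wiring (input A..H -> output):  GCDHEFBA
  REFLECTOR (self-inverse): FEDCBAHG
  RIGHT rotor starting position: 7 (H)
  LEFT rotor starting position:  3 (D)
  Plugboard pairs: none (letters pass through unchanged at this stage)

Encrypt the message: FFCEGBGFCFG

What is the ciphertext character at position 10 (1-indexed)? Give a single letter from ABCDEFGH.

Char 1 ('F'): step: R->0, L->4 (L advanced); F->plug->F->R->E->L->C->refl->D->L'->H->R'->H->plug->H
Char 2 ('F'): step: R->1, L=4; F->plug->F->R->C->L->F->refl->A->L'->A->R'->D->plug->D
Char 3 ('C'): step: R->2, L=4; C->plug->C->R->H->L->D->refl->C->L'->E->R'->B->plug->B
Char 4 ('E'): step: R->3, L=4; E->plug->E->R->E->L->C->refl->D->L'->H->R'->G->plug->G
Char 5 ('G'): step: R->4, L=4; G->plug->G->R->E->L->C->refl->D->L'->H->R'->C->plug->C
Char 6 ('B'): step: R->5, L=4; B->plug->B->R->G->L->H->refl->G->L'->F->R'->E->plug->E
Char 7 ('G'): step: R->6, L=4; G->plug->G->R->D->L->E->refl->B->L'->B->R'->B->plug->B
Char 8 ('F'): step: R->7, L=4; F->plug->F->R->C->L->F->refl->A->L'->A->R'->A->plug->A
Char 9 ('C'): step: R->0, L->5 (L advanced); C->plug->C->R->A->L->A->refl->F->L'->E->R'->F->plug->F
Char 10 ('F'): step: R->1, L=5; F->plug->F->R->C->L->D->refl->C->L'->G->R'->G->plug->G

G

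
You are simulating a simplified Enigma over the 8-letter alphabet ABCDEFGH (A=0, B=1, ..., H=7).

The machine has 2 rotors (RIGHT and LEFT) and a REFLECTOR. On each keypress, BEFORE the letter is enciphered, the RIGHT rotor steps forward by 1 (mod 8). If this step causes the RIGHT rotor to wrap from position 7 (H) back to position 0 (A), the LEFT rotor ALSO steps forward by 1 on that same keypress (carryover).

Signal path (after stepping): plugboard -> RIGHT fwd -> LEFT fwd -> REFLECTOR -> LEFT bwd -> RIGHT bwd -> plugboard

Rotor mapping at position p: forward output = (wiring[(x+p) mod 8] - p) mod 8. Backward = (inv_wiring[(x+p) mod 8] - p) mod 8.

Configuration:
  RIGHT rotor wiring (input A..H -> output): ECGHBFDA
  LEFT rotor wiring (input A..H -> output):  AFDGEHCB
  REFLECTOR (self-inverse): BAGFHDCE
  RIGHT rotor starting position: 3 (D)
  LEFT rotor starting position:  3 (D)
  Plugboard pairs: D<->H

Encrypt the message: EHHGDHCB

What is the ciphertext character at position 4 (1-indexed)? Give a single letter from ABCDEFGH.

Char 1 ('E'): step: R->4, L=3; E->plug->E->R->A->L->D->refl->F->L'->F->R'->A->plug->A
Char 2 ('H'): step: R->5, L=3; H->plug->D->R->H->L->A->refl->B->L'->B->R'->F->plug->F
Char 3 ('H'): step: R->6, L=3; H->plug->D->R->E->L->G->refl->C->L'->G->R'->C->plug->C
Char 4 ('G'): step: R->7, L=3; G->plug->G->R->G->L->C->refl->G->L'->E->R'->H->plug->D

D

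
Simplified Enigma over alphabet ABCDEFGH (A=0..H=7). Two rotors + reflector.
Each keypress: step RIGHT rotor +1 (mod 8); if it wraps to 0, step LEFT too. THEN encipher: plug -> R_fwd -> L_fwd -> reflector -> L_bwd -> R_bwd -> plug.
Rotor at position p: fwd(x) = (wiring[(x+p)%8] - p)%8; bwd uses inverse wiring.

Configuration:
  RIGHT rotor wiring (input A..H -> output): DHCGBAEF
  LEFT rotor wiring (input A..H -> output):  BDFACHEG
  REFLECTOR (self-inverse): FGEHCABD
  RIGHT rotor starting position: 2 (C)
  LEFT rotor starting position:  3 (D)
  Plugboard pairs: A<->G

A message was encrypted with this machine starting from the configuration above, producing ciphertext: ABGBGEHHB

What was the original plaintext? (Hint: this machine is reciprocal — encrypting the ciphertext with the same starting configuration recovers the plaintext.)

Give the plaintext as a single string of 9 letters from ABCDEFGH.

Char 1 ('A'): step: R->3, L=3; A->plug->G->R->E->L->D->refl->H->L'->B->R'->D->plug->D
Char 2 ('B'): step: R->4, L=3; B->plug->B->R->E->L->D->refl->H->L'->B->R'->D->plug->D
Char 3 ('G'): step: R->5, L=3; G->plug->A->R->D->L->B->refl->G->L'->F->R'->F->plug->F
Char 4 ('B'): step: R->6, L=3; B->plug->B->R->H->L->C->refl->E->L'->C->R'->H->plug->H
Char 5 ('G'): step: R->7, L=3; G->plug->A->R->G->L->A->refl->F->L'->A->R'->C->plug->C
Char 6 ('E'): step: R->0, L->4 (L advanced); E->plug->E->R->B->L->D->refl->H->L'->F->R'->H->plug->H
Char 7 ('H'): step: R->1, L=4; H->plug->H->R->C->L->A->refl->F->L'->E->R'->G->plug->A
Char 8 ('H'): step: R->2, L=4; H->plug->H->R->F->L->H->refl->D->L'->B->R'->G->plug->A
Char 9 ('B'): step: R->3, L=4; B->plug->B->R->G->L->B->refl->G->L'->A->R'->F->plug->F

Answer: DDFHCHAAF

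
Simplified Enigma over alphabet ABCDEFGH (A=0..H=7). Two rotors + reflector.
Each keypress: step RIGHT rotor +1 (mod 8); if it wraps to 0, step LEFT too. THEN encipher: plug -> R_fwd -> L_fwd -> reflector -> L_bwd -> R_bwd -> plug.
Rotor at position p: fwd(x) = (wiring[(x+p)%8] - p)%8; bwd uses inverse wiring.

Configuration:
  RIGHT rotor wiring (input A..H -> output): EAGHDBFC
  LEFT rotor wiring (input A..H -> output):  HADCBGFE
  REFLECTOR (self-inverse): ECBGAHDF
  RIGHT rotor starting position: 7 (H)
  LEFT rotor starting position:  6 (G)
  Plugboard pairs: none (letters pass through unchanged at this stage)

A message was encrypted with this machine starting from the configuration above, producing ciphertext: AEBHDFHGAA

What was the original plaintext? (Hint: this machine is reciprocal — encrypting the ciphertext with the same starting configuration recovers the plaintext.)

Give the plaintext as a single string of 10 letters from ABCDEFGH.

Answer: DCGFEEFBEG

Derivation:
Char 1 ('A'): step: R->0, L->7 (L advanced); A->plug->A->R->E->L->D->refl->G->L'->H->R'->D->plug->D
Char 2 ('E'): step: R->1, L=7; E->plug->E->R->A->L->F->refl->H->L'->G->R'->C->plug->C
Char 3 ('B'): step: R->2, L=7; B->plug->B->R->F->L->C->refl->B->L'->C->R'->G->plug->G
Char 4 ('H'): step: R->3, L=7; H->plug->H->R->D->L->E->refl->A->L'->B->R'->F->plug->F
Char 5 ('D'): step: R->4, L=7; D->plug->D->R->G->L->H->refl->F->L'->A->R'->E->plug->E
Char 6 ('F'): step: R->5, L=7; F->plug->F->R->B->L->A->refl->E->L'->D->R'->E->plug->E
Char 7 ('H'): step: R->6, L=7; H->plug->H->R->D->L->E->refl->A->L'->B->R'->F->plug->F
Char 8 ('G'): step: R->7, L=7; G->plug->G->R->C->L->B->refl->C->L'->F->R'->B->plug->B
Char 9 ('A'): step: R->0, L->0 (L advanced); A->plug->A->R->E->L->B->refl->C->L'->D->R'->E->plug->E
Char 10 ('A'): step: R->1, L=0; A->plug->A->R->H->L->E->refl->A->L'->B->R'->G->plug->G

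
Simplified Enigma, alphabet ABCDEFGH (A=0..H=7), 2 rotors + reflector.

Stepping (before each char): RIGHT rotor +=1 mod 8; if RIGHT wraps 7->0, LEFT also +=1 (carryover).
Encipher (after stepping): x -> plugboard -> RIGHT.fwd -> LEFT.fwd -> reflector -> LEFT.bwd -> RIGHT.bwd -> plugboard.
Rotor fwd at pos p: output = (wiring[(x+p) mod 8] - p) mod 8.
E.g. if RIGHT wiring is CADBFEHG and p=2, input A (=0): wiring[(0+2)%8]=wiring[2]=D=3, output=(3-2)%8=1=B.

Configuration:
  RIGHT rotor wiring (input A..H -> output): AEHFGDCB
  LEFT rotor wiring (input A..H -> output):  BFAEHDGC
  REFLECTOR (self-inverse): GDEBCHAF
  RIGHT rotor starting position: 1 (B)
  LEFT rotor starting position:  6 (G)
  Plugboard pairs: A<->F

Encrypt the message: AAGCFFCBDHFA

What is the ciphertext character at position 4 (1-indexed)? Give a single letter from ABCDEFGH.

Char 1 ('A'): step: R->2, L=6; A->plug->F->R->H->L->F->refl->H->L'->D->R'->B->plug->B
Char 2 ('A'): step: R->3, L=6; A->plug->F->R->F->L->G->refl->A->L'->A->R'->C->plug->C
Char 3 ('G'): step: R->4, L=6; G->plug->G->R->D->L->H->refl->F->L'->H->R'->B->plug->B
Char 4 ('C'): step: R->5, L=6; C->plug->C->R->E->L->C->refl->E->L'->B->R'->H->plug->H

H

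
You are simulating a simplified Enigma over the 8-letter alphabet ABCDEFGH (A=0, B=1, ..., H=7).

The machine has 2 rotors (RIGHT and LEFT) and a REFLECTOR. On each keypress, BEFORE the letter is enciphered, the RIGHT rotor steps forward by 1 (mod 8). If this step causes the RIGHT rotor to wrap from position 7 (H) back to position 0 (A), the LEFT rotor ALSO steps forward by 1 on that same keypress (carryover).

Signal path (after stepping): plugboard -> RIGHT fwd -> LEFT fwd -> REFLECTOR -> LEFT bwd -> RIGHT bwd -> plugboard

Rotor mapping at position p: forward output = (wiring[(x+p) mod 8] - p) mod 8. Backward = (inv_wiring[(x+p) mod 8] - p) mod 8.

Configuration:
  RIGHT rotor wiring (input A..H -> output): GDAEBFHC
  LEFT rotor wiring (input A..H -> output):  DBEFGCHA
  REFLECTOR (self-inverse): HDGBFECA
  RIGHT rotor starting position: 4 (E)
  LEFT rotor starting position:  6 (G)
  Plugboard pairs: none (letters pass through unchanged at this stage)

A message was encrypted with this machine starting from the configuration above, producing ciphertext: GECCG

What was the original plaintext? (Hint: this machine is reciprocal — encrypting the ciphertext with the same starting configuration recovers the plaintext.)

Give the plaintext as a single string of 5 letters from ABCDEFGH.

Char 1 ('G'): step: R->5, L=6; G->plug->G->R->H->L->E->refl->F->L'->C->R'->B->plug->B
Char 2 ('E'): step: R->6, L=6; E->plug->E->R->C->L->F->refl->E->L'->H->R'->H->plug->H
Char 3 ('C'): step: R->7, L=6; C->plug->C->R->E->L->G->refl->C->L'->B->R'->D->plug->D
Char 4 ('C'): step: R->0, L->7 (L advanced); C->plug->C->R->A->L->B->refl->D->L'->G->R'->A->plug->A
Char 5 ('G'): step: R->1, L=7; G->plug->G->R->B->L->E->refl->F->L'->D->R'->C->plug->C

Answer: BHDAC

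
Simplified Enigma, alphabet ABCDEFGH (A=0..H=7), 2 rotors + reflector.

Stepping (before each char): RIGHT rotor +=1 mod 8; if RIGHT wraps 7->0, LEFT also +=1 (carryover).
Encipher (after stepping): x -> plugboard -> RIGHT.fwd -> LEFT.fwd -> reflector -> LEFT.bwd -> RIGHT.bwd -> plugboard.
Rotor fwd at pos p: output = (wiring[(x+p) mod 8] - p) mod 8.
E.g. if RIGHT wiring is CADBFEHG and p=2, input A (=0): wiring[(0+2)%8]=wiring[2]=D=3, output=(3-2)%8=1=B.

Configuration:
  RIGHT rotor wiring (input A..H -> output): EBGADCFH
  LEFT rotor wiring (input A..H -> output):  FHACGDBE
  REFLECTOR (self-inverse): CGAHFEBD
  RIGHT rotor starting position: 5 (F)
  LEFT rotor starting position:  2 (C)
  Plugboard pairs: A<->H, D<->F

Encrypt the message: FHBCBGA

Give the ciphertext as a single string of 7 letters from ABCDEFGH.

Answer: EGFGACF

Derivation:
Char 1 ('F'): step: R->6, L=2; F->plug->D->R->D->L->B->refl->G->L'->A->R'->E->plug->E
Char 2 ('H'): step: R->7, L=2; H->plug->A->R->A->L->G->refl->B->L'->D->R'->G->plug->G
Char 3 ('B'): step: R->0, L->3 (L advanced); B->plug->B->R->B->L->D->refl->H->L'->A->R'->D->plug->F
Char 4 ('C'): step: R->1, L=3; C->plug->C->R->H->L->F->refl->E->L'->G->R'->G->plug->G
Char 5 ('B'): step: R->2, L=3; B->plug->B->R->G->L->E->refl->F->L'->H->R'->H->plug->A
Char 6 ('G'): step: R->3, L=3; G->plug->G->R->G->L->E->refl->F->L'->H->R'->C->plug->C
Char 7 ('A'): step: R->4, L=3; A->plug->H->R->E->L->B->refl->G->L'->D->R'->D->plug->F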